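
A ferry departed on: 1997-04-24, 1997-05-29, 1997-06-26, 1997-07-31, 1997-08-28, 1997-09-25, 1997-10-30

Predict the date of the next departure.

These are Thursdays with 35, 28, 35, 28, 28, 35-day gaps.
Each is the final Thursday of its month — 1997-05-29 is past the 28th, so '4th Thursday' doesn't fit.
Last Thursday of November 1997: 1997-11-27.

1997-11-27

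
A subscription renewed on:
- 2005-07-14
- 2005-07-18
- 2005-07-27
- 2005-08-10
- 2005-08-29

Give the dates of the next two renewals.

2005-09-22, 2005-10-21

Intervals are 4, 9, 14, 19 days — an arithmetic progression with common difference 5.
Next gap: 24 days. 2005-08-29 + 24 days = 2005-09-22.
Next gap: 29 days. 2005-09-22 + 29 days = 2005-10-21.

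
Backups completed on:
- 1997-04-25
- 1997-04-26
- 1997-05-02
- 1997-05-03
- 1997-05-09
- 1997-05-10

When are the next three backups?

1997-05-16, 1997-05-17, 1997-05-23

Every event lands on a Friday or Saturday (gaps cycle 1, 6, 1, 6, 1).
So the schedule is: every Friday and Saturday.
The following Friday is 1997-05-16.
Next Saturday: 1997-05-17.
The following Friday is 1997-05-23.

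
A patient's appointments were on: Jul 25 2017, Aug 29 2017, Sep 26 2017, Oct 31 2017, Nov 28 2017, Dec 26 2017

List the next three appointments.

Jan 30 2018, Feb 27 2018, Mar 27 2018

Every date is a Tuesday; gaps 35, 28, 35, 28, 28 days.
Each is the last Tuesday of its month (at least one falls on the 29th or later, ruling out '4th Tuesday').
Last Tuesday of January 2018: Jan 30 2018.
Last Tuesday of February 2018: Feb 27 2018.
Last Tuesday of March 2018: Mar 27 2018.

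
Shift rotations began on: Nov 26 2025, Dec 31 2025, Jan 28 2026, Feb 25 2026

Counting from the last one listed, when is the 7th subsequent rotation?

Sep 30 2026

These are Wednesdays with 35, 28, 28-day gaps.
Each is the final Wednesday of its month — Dec 31 2025 is past the 28th, so '4th Wednesday' doesn't fit.
March 2026 ends with Wednesday Mar 25 2026.
Last Wednesday of April 2026: Apr 29 2026.
May 2026 ends with Wednesday May 27 2026.
June 2026 ends with Wednesday Jun 24 2026.
July 2026 ends with Wednesday Jul 29 2026.
Last Wednesday of August 2026: Aug 26 2026.
September 2026 ends with Wednesday Sep 30 2026.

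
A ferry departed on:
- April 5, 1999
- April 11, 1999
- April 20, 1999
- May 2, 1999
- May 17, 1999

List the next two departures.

Intervals are 6, 9, 12, 15 days — an arithmetic progression with common difference 3.
Next gap: 18 days. May 17, 1999 + 18 days = June 4, 1999.
Next gap: 21 days. June 4, 1999 + 21 days = June 25, 1999.

June 4, 1999; June 25, 1999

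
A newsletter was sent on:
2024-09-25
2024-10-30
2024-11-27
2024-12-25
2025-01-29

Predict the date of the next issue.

All Wednesdays; the gaps (35, 28, 28, 35) vary with month length.
This is the last Wednesday of each month.
Last Wednesday of February 2025: 2025-02-26.

2025-02-26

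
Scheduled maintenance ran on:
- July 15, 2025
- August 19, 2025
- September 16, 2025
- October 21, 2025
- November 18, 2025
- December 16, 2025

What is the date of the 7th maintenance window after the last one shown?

These are Tuesdays at 28- or 35-day spacing (35, 28, 35, 28, 28).
The pattern: 3rd Tuesday of the month.
3rd Tuesday of January 2026: January 20, 2026.
3rd Tuesday of February 2026: February 17, 2026.
March 2026 — 3rd Tuesday is March 17, 2026.
3rd Tuesday of April 2026: April 21, 2026.
3rd Tuesday of May 2026: May 19, 2026.
3rd Tuesday of June 2026: June 16, 2026.
3rd Tuesday of July 2026: July 21, 2026.

July 21, 2026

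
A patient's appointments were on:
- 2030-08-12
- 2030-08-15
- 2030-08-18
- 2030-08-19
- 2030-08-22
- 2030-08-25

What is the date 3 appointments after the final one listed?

The gap pattern 3, 3, 1, 3, 3 repeats every 3 events.
These are the Mondays, Thursdays and Sundays of each week.
Next Monday: 2030-08-26.
The following Thursday is 2030-08-29.
The following Sunday is 2030-09-01.

2030-09-01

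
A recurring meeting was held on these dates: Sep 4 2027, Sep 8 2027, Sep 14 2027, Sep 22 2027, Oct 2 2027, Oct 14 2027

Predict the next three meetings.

The spacing grows by 2 each time: 4, 6, 8, 10, 12 days.
Next gap: 14 days. Oct 14 2027 + 14 days = Oct 28 2027.
Next gap: 16 days. Oct 28 2027 + 16 days = Nov 13 2027.
Next gap: 18 days. Nov 13 2027 + 18 days = Dec 1 2027.

Oct 28 2027, Nov 13 2027, Dec 1 2027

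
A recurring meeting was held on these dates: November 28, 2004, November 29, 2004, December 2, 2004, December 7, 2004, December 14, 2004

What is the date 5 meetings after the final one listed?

Gaps: 1, 3, 5, 7 days — each gap is 2 larger than the previous one.
Next gap: 9 days. December 14, 2004 + 9 days = December 23, 2004.
Next gap: 11 days. December 23, 2004 + 11 days = January 3, 2005.
Next gap: 13 days. January 3, 2005 + 13 days = January 16, 2005.
Next gap: 15 days. January 16, 2005 + 15 days = January 31, 2005.
Next gap: 17 days. January 31, 2005 + 17 days = February 17, 2005.

February 17, 2005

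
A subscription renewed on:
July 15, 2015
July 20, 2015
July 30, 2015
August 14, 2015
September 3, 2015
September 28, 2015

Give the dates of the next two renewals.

October 28, 2015; December 2, 2015

The spacing grows by 5 each time: 5, 10, 15, 20, 25 days.
Next gap: 30 days. September 28, 2015 + 30 days = October 28, 2015.
Next gap: 35 days. October 28, 2015 + 35 days = December 2, 2015.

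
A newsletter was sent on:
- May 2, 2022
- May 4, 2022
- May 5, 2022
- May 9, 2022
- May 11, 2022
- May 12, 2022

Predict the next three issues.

The gap pattern 2, 1, 4, 2, 1 repeats every 3 events.
These are the Mondays, Wednesdays and Thursdays of each week.
Next Monday: May 16, 2022.
The following Wednesday is May 18, 2022.
Next Thursday: May 19, 2022.

May 16, 2022; May 18, 2022; May 19, 2022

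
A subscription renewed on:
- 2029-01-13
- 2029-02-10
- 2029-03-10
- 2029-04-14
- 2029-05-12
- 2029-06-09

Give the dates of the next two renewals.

2029-07-14, 2029-08-11

Gaps: 28, 28, 35, 28, 28 days — a mix of 28 and 35. Every date is a Saturday.
Each is the 2nd Saturday of its month.
July 2029 — 2nd Saturday is 2029-07-14.
2nd Saturday of August 2029: 2029-08-11.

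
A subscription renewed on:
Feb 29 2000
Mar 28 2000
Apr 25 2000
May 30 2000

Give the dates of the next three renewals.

These are Tuesdays with 28, 28, 35-day gaps.
Each is the final Tuesday of its month — Feb 29 2000 is past the 28th, so '4th Tuesday' doesn't fit.
June 2000 ends with Tuesday Jun 27 2000.
July 2000 ends with Tuesday Jul 25 2000.
August 2000 ends with Tuesday Aug 29 2000.

Jun 27 2000, Jul 25 2000, Aug 29 2000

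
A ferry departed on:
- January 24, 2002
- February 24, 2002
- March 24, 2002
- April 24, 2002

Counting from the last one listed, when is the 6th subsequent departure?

October 24, 2002

Each date is the 24th; the gaps (31, 28, 31) track the month lengths.
The rule is the 24th of each month.
May 2002: May 24, 2002.
Next: June 2002 → June 24, 2002.
July 2002: July 24, 2002.
August 2002: August 24, 2002.
Next: September 2002 → September 24, 2002.
October 2002: October 24, 2002.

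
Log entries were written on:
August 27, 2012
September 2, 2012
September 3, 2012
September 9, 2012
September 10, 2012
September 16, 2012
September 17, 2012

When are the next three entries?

September 23, 2012; September 24, 2012; September 30, 2012

Every event lands on a Monday or Sunday (gaps cycle 6, 1, 6, 1, 6, 1).
So the schedule is: every Monday and Sunday.
Next Sunday: September 23, 2012.
The following Monday is September 24, 2012.
The following Sunday is September 30, 2012.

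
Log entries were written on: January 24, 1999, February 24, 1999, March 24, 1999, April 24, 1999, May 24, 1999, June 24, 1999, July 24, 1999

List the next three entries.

August 24, 1999; September 24, 1999; October 24, 1999

Each date is the 24th; the gaps (31, 28, 31, 30, 31, 30) track the month lengths.
The rule is the 24th of each month.
Next: August 1999 → August 24, 1999.
September 1999: September 24, 1999.
October 1999: October 24, 1999.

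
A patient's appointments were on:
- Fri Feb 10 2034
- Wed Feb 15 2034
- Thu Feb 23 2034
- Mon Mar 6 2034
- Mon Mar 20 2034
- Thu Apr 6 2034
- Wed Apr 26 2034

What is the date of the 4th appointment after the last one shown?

Mon Aug 14 2034

The spacing grows by 3 each time: 5, 8, 11, 14, 17, 20 days.
Next gap: 23 days. Wed Apr 26 2034 + 23 days = Fri May 19 2034.
Next gap: 26 days. Fri May 19 2034 + 26 days = Wed Jun 14 2034.
Next gap: 29 days. Wed Jun 14 2034 + 29 days = Thu Jul 13 2034.
Next gap: 32 days. Thu Jul 13 2034 + 32 days = Mon Aug 14 2034.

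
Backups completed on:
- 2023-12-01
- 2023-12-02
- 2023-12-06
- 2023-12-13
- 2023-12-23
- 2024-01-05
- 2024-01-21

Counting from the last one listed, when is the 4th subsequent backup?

Intervals are 1, 4, 7, 10, 13, 16 days — an arithmetic progression with common difference 3.
Next gap: 19 days. 2024-01-21 + 19 days = 2024-02-09.
Next gap: 22 days. 2024-02-09 + 22 days = 2024-03-02.
Next gap: 25 days. 2024-03-02 + 25 days = 2024-03-27.
Next gap: 28 days. 2024-03-27 + 28 days = 2024-04-24.

2024-04-24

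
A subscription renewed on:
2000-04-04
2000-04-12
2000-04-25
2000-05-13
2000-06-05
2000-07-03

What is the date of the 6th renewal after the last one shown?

Intervals are 8, 13, 18, 23, 28 days — an arithmetic progression with common difference 5.
Next gap: 33 days. 2000-07-03 + 33 days = 2000-08-05.
Next gap: 38 days. 2000-08-05 + 38 days = 2000-09-12.
Next gap: 43 days. 2000-09-12 + 43 days = 2000-10-25.
Next gap: 48 days. 2000-10-25 + 48 days = 2000-12-12.
Next gap: 53 days. 2000-12-12 + 53 days = 2001-02-03.
Next gap: 58 days. 2001-02-03 + 58 days = 2001-04-02.

2001-04-02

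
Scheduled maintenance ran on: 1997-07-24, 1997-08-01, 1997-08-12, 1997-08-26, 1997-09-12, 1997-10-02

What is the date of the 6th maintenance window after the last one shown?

1998-04-03

Gaps: 8, 11, 14, 17, 20 days — each gap is 3 larger than the previous one.
Next gap: 23 days. 1997-10-02 + 23 days = 1997-10-25.
Next gap: 26 days. 1997-10-25 + 26 days = 1997-11-20.
Next gap: 29 days. 1997-11-20 + 29 days = 1997-12-19.
Next gap: 32 days. 1997-12-19 + 32 days = 1998-01-20.
Next gap: 35 days. 1998-01-20 + 35 days = 1998-02-24.
Next gap: 38 days. 1998-02-24 + 38 days = 1998-04-03.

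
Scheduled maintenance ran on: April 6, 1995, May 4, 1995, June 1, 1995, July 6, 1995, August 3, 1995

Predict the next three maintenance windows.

September 7, 1995; October 5, 1995; November 2, 1995

All dates are Thursdays, 28, 28, 35, 28 days apart.
Specifically, the 1st Thursday of each month.
1st Thursday of September 1995: September 7, 1995.
1st Thursday of October 1995: October 5, 1995.
November 1995 — 1st Thursday is November 2, 1995.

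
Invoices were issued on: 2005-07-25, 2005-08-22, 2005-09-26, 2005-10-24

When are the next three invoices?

These are Mondays at 28- or 35-day spacing (28, 35, 28).
The pattern: 4th Monday of the month.
4th Monday of November 2005: 2005-11-28.
December 2005 — 4th Monday is 2005-12-26.
4th Monday of January 2006: 2006-01-23.

2005-11-28, 2005-12-26, 2006-01-23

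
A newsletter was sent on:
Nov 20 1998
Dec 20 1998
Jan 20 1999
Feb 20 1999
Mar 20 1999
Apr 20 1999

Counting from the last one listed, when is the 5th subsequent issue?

Gaps: 30, 31, 31, 28, 31 days — not constant. Every event is on the 20th of the month.
Pattern: the 20th of each month.
May 1999: May 20 1999.
June 1999: Jun 20 1999.
July 1999: Jul 20 1999.
August 1999: Aug 20 1999.
Next: September 1999 → Sep 20 1999.

Sep 20 1999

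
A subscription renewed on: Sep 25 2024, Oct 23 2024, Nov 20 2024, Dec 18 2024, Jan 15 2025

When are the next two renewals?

Gaps between consecutive events: 28, 28, 28, 28 days — a constant 28-day interval.
Jan 15 2025 + 28 days = Feb 12 2025.
Feb 12 2025 + 28 days = Mar 12 2025.

Feb 12 2025, Mar 12 2025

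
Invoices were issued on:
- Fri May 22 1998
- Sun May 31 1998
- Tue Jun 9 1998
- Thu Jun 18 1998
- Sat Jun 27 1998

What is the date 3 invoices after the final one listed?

The spacing is 9, 9, 9, 9 days — always 9 days.
Sat Jun 27 1998 + 9 days = Mon Jul 6 1998.
Mon Jul 6 1998 + 9 days = Wed Jul 15 1998.
Wed Jul 15 1998 + 9 days = Fri Jul 24 1998.

Fri Jul 24 1998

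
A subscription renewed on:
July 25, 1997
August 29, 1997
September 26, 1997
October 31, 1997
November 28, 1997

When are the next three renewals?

December 26, 1997; January 30, 1998; February 27, 1998

All Fridays; the gaps (35, 28, 35, 28) vary with month length.
This is the last Friday of each month.
Last Friday of December 1997: December 26, 1997.
Last Friday of January 1998: January 30, 1998.
February 1998 ends with Friday February 27, 1998.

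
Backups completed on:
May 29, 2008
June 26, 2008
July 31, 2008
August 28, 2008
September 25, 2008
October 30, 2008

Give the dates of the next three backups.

These are Thursdays with 28, 35, 28, 28, 35-day gaps.
Each is the final Thursday of its month — May 29, 2008 is past the 28th, so '4th Thursday' doesn't fit.
November 2008 ends with Thursday November 27, 2008.
Last Thursday of December 2008: December 25, 2008.
Last Thursday of January 2009: January 29, 2009.

November 27, 2008; December 25, 2008; January 29, 2009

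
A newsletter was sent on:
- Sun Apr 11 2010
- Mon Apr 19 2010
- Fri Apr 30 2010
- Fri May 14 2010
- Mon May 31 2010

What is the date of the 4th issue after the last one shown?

Mon Sep 6 2010

The spacing grows by 3 each time: 8, 11, 14, 17 days.
Next gap: 20 days. Mon May 31 2010 + 20 days = Sun Jun 20 2010.
Next gap: 23 days. Sun Jun 20 2010 + 23 days = Tue Jul 13 2010.
Next gap: 26 days. Tue Jul 13 2010 + 26 days = Sun Aug 8 2010.
Next gap: 29 days. Sun Aug 8 2010 + 29 days = Mon Sep 6 2010.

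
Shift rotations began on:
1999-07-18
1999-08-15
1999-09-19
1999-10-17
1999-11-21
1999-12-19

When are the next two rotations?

2000-01-16, 2000-02-20

Gaps: 28, 35, 28, 35, 28 days — a mix of 28 and 35. Every date is a Sunday.
Each is the 3rd Sunday of its month.
3rd Sunday of January 2000: 2000-01-16.
February 2000 — 3rd Sunday is 2000-02-20.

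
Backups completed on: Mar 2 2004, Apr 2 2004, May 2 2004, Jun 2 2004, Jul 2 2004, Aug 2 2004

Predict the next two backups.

The day-of-month is always 2 (31, 30, 31, 30, 31 days between events).
So this recurs on the 2nd of each month.
Next: September 2004 → Sep 2 2004.
Next: October 2004 → Oct 2 2004.

Sep 2 2004, Oct 2 2004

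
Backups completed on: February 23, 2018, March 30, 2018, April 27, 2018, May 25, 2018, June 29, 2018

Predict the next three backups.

All Fridays; the gaps (35, 28, 28, 35) vary with month length.
This is the last Friday of each month.
July 2018 ends with Friday July 27, 2018.
Last Friday of August 2018: August 31, 2018.
September 2018 ends with Friday September 28, 2018.

July 27, 2018; August 31, 2018; September 28, 2018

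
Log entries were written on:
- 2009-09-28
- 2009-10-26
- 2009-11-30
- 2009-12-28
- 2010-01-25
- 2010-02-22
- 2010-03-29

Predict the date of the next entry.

2010-04-26

All Mondays; the gaps (28, 35, 28, 28, 28, 35) vary with month length.
This is the last Monday of each month.
April 2010 ends with Monday 2010-04-26.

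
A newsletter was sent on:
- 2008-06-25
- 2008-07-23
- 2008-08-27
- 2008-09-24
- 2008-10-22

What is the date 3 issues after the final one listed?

All dates are Wednesdays, 28, 35, 28, 28 days apart.
Specifically, the 4th Wednesday of each month.
4th Wednesday of November 2008: 2008-11-26.
4th Wednesday of December 2008: 2008-12-24.
January 2009 — 4th Wednesday is 2009-01-28.

2009-01-28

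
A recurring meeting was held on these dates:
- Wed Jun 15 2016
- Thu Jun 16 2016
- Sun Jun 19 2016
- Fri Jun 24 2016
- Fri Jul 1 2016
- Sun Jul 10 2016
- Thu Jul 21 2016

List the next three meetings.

Wed Aug 3 2016, Thu Aug 18 2016, Sun Sep 4 2016

Gaps: 1, 3, 5, 7, 9, 11 days — each gap is 2 larger than the previous one.
Next gap: 13 days. Thu Jul 21 2016 + 13 days = Wed Aug 3 2016.
Next gap: 15 days. Wed Aug 3 2016 + 15 days = Thu Aug 18 2016.
Next gap: 17 days. Thu Aug 18 2016 + 17 days = Sun Sep 4 2016.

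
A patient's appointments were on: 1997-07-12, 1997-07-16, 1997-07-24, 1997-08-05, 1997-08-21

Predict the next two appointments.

1997-09-10, 1997-10-04

The spacing grows by 4 each time: 4, 8, 12, 16 days.
Next gap: 20 days. 1997-08-21 + 20 days = 1997-09-10.
Next gap: 24 days. 1997-09-10 + 24 days = 1997-10-04.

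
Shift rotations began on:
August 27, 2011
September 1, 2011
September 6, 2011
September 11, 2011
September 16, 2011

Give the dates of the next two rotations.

The spacing is 5, 5, 5, 5 days — always 5 days.
September 16, 2011 + 5 days = September 21, 2011.
September 21, 2011 + 5 days = September 26, 2011.

September 21, 2011; September 26, 2011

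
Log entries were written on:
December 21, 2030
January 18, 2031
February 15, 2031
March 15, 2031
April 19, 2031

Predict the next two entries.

Gaps: 28, 28, 28, 35 days — a mix of 28 and 35. Every date is a Saturday.
Each is the 3rd Saturday of its month.
May 2031 — 3rd Saturday is May 17, 2031.
3rd Saturday of June 2031: June 21, 2031.

May 17, 2031; June 21, 2031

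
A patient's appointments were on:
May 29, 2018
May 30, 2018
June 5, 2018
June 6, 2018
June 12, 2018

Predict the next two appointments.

June 13, 2018; June 19, 2018

The gap pattern 1, 6, 1, 6 repeats every 2 events.
These are the Tuesdays and Wednesdays of each week.
Next Wednesday: June 13, 2018.
The following Tuesday is June 19, 2018.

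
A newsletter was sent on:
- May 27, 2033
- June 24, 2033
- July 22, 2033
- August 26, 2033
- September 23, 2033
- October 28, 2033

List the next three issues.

November 25, 2033; December 23, 2033; January 27, 2034

These are Fridays at 28- or 35-day spacing (28, 28, 35, 28, 35).
The pattern: 4th Friday of the month.
4th Friday of November 2033: November 25, 2033.
4th Friday of December 2033: December 23, 2033.
January 2034 — 4th Friday is January 27, 2034.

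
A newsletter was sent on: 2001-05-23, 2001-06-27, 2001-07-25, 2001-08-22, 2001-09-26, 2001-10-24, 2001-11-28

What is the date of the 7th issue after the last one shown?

These are Wednesdays at 28- or 35-day spacing (35, 28, 28, 35, 28, 35).
The pattern: 4th Wednesday of the month.
December 2001 — 4th Wednesday is 2001-12-26.
4th Wednesday of January 2002: 2002-01-23.
February 2002 — 4th Wednesday is 2002-02-27.
March 2002 — 4th Wednesday is 2002-03-27.
4th Wednesday of April 2002: 2002-04-24.
May 2002 — 4th Wednesday is 2002-05-22.
June 2002 — 4th Wednesday is 2002-06-26.

2002-06-26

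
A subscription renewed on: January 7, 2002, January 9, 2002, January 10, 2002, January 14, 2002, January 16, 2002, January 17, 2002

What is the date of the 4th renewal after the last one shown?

January 28, 2002

Gaps: 2, 1, 4, 2, 1 days — not constant, but cyclic with period 3.
The events fall on every Monday, Wednesday and Thursday.
The following Monday is January 21, 2002.
The following Wednesday is January 23, 2002.
The following Thursday is January 24, 2002.
Next Monday: January 28, 2002.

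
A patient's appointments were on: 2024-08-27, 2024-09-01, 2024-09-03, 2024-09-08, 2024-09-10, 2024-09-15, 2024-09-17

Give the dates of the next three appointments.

2024-09-22, 2024-09-24, 2024-09-29

The gap pattern 5, 2, 5, 2, 5, 2 repeats every 2 events.
These are the Tuesdays and Sundays of each week.
The following Sunday is 2024-09-22.
The following Tuesday is 2024-09-24.
Next Sunday: 2024-09-29.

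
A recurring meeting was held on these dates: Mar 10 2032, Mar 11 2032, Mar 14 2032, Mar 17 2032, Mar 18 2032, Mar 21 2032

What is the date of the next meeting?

Gaps: 1, 3, 3, 1, 3 days — not constant, but cyclic with period 3.
The events fall on every Wednesday, Thursday and Sunday.
The following Wednesday is Mar 24 2032.

Mar 24 2032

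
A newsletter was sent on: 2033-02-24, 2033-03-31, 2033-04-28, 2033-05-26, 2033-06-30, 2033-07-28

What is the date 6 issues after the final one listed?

2034-01-26

Every date is a Thursday; gaps 35, 28, 28, 35, 28 days.
Each is the last Thursday of its month (at least one falls on the 29th or later, ruling out '4th Thursday').
August 2033 ends with Thursday 2033-08-25.
Last Thursday of September 2033: 2033-09-29.
October 2033 ends with Thursday 2033-10-27.
Last Thursday of November 2033: 2033-11-24.
Last Thursday of December 2033: 2033-12-29.
January 2034 ends with Thursday 2034-01-26.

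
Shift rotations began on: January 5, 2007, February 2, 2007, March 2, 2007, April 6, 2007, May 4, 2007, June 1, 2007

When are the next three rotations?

July 6, 2007; August 3, 2007; September 7, 2007

All dates are Fridays, 28, 28, 35, 28, 28 days apart.
Specifically, the 1st Friday of each month.
July 2007 — 1st Friday is July 6, 2007.
August 2007 — 1st Friday is August 3, 2007.
September 2007 — 1st Friday is September 7, 2007.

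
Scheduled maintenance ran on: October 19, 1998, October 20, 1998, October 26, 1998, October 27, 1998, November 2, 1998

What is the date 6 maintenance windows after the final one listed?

Every event lands on a Monday or Tuesday (gaps cycle 1, 6, 1, 6).
So the schedule is: every Monday and Tuesday.
The following Tuesday is November 3, 1998.
The following Monday is November 9, 1998.
Next Tuesday: November 10, 1998.
Next Monday: November 16, 1998.
The following Tuesday is November 17, 1998.
The following Monday is November 23, 1998.

November 23, 1998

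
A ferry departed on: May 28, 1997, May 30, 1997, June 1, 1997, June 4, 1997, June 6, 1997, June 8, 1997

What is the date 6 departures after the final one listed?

Every event lands on a Wednesday or Friday or Sunday (gaps cycle 2, 2, 3, 2, 2).
So the schedule is: every Wednesday, Friday and Sunday.
The following Wednesday is June 11, 1997.
The following Friday is June 13, 1997.
Next Sunday: June 15, 1997.
The following Wednesday is June 18, 1997.
The following Friday is June 20, 1997.
Next Sunday: June 22, 1997.

June 22, 1997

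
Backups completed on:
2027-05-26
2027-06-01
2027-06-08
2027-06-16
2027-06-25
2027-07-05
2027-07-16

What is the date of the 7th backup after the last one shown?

The spacing grows by 1 each time: 6, 7, 8, 9, 10, 11 days.
Next gap: 12 days. 2027-07-16 + 12 days = 2027-07-28.
Next gap: 13 days. 2027-07-28 + 13 days = 2027-08-10.
Next gap: 14 days. 2027-08-10 + 14 days = 2027-08-24.
Next gap: 15 days. 2027-08-24 + 15 days = 2027-09-08.
Next gap: 16 days. 2027-09-08 + 16 days = 2027-09-24.
Next gap: 17 days. 2027-09-24 + 17 days = 2027-10-11.
Next gap: 18 days. 2027-10-11 + 18 days = 2027-10-29.

2027-10-29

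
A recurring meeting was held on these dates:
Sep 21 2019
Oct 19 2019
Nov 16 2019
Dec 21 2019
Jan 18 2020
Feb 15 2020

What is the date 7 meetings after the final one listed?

These are Saturdays at 28- or 35-day spacing (28, 28, 35, 28, 28).
The pattern: 3rd Saturday of the month.
3rd Saturday of March 2020: Mar 21 2020.
April 2020 — 3rd Saturday is Apr 18 2020.
May 2020 — 3rd Saturday is May 16 2020.
3rd Saturday of June 2020: Jun 20 2020.
3rd Saturday of July 2020: Jul 18 2020.
August 2020 — 3rd Saturday is Aug 15 2020.
3rd Saturday of September 2020: Sep 19 2020.

Sep 19 2020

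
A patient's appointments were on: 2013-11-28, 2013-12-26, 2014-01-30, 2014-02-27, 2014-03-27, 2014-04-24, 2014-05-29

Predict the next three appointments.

2014-06-26, 2014-07-31, 2014-08-28

Every date is a Thursday; gaps 28, 35, 28, 28, 28, 35 days.
Each is the last Thursday of its month (at least one falls on the 29th or later, ruling out '4th Thursday').
June 2014 ends with Thursday 2014-06-26.
July 2014 ends with Thursday 2014-07-31.
August 2014 ends with Thursday 2014-08-28.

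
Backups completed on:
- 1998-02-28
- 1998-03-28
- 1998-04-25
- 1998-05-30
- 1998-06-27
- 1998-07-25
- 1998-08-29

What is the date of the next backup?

All Saturdays; the gaps (28, 28, 35, 28, 28, 35) vary with month length.
This is the last Saturday of each month.
September 1998 ends with Saturday 1998-09-26.

1998-09-26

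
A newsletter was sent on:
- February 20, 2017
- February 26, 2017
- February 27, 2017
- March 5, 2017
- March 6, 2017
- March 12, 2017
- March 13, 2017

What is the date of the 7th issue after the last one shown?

The gap pattern 6, 1, 6, 1, 6, 1 repeats every 2 events.
These are the Mondays and Sundays of each week.
Next Sunday: March 19, 2017.
The following Monday is March 20, 2017.
Next Sunday: March 26, 2017.
Next Monday: March 27, 2017.
The following Sunday is April 2, 2017.
Next Monday: April 3, 2017.
The following Sunday is April 9, 2017.

April 9, 2017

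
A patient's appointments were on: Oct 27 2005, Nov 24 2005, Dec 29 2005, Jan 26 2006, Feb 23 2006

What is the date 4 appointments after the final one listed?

These are Thursdays with 28, 35, 28, 28-day gaps.
Each is the final Thursday of its month — Dec 29 2005 is past the 28th, so '4th Thursday' doesn't fit.
March 2006 ends with Thursday Mar 30 2006.
Last Thursday of April 2006: Apr 27 2006.
Last Thursday of May 2006: May 25 2006.
Last Thursday of June 2006: Jun 29 2006.

Jun 29 2006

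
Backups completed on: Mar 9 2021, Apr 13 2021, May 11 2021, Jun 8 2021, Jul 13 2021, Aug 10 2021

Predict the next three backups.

These are Tuesdays at 28- or 35-day spacing (35, 28, 28, 35, 28).
The pattern: 2nd Tuesday of the month.
2nd Tuesday of September 2021: Sep 14 2021.
October 2021 — 2nd Tuesday is Oct 12 2021.
November 2021 — 2nd Tuesday is Nov 9 2021.

Sep 14 2021, Oct 12 2021, Nov 9 2021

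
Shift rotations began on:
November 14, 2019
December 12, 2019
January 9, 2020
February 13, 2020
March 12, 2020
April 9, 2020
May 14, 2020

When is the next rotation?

These are Thursdays at 28- or 35-day spacing (28, 28, 35, 28, 28, 35).
The pattern: 2nd Thursday of the month.
June 2020 — 2nd Thursday is June 11, 2020.

June 11, 2020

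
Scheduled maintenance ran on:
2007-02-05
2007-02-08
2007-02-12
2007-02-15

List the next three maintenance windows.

Every event lands on a Monday or Thursday (gaps cycle 3, 4, 3).
So the schedule is: every Monday and Thursday.
The following Monday is 2007-02-19.
The following Thursday is 2007-02-22.
The following Monday is 2007-02-26.

2007-02-19, 2007-02-22, 2007-02-26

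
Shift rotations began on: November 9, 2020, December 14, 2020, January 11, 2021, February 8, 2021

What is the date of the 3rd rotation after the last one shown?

All dates are Mondays, 35, 28, 28 days apart.
Specifically, the 2nd Monday of each month.
2nd Monday of March 2021: March 8, 2021.
2nd Monday of April 2021: April 12, 2021.
May 2021 — 2nd Monday is May 10, 2021.

May 10, 2021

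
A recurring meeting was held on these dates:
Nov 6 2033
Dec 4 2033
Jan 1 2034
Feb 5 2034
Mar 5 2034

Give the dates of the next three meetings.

Apr 2 2034, May 7 2034, Jun 4 2034

All dates are Sundays, 28, 28, 35, 28 days apart.
Specifically, the 1st Sunday of each month.
April 2034 — 1st Sunday is Apr 2 2034.
May 2034 — 1st Sunday is May 7 2034.
1st Sunday of June 2034: Jun 4 2034.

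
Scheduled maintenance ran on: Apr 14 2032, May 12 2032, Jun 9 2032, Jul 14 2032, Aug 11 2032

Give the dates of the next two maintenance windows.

Sep 8 2032, Oct 13 2032

These are Wednesdays at 28- or 35-day spacing (28, 28, 35, 28).
The pattern: 2nd Wednesday of the month.
2nd Wednesday of September 2032: Sep 8 2032.
2nd Wednesday of October 2032: Oct 13 2032.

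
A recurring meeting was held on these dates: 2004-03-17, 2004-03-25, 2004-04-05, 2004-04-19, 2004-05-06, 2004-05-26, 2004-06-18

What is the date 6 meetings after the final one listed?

The spacing grows by 3 each time: 8, 11, 14, 17, 20, 23 days.
Next gap: 26 days. 2004-06-18 + 26 days = 2004-07-14.
Next gap: 29 days. 2004-07-14 + 29 days = 2004-08-12.
Next gap: 32 days. 2004-08-12 + 32 days = 2004-09-13.
Next gap: 35 days. 2004-09-13 + 35 days = 2004-10-18.
Next gap: 38 days. 2004-10-18 + 38 days = 2004-11-25.
Next gap: 41 days. 2004-11-25 + 41 days = 2005-01-05.

2005-01-05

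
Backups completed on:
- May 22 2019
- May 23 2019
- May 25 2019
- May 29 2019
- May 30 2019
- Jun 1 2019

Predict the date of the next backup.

Gaps: 1, 2, 4, 1, 2 days — not constant, but cyclic with period 3.
The events fall on every Wednesday, Thursday and Saturday.
Next Wednesday: Jun 5 2019.

Jun 5 2019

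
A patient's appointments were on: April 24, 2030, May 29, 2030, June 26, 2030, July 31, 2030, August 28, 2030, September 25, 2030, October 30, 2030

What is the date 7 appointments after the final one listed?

May 28, 2031

These are Wednesdays with 35, 28, 35, 28, 28, 35-day gaps.
Each is the final Wednesday of its month — May 29, 2030 is past the 28th, so '4th Wednesday' doesn't fit.
Last Wednesday of November 2030: November 27, 2030.
December 2030 ends with Wednesday December 25, 2030.
Last Wednesday of January 2031: January 29, 2031.
February 2031 ends with Wednesday February 26, 2031.
March 2031 ends with Wednesday March 26, 2031.
Last Wednesday of April 2031: April 30, 2031.
Last Wednesday of May 2031: May 28, 2031.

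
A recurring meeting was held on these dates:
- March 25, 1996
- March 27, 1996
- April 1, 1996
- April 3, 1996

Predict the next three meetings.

Gaps: 2, 5, 2 days — not constant, but cyclic with period 2.
The events fall on every Monday and Wednesday.
Next Monday: April 8, 1996.
The following Wednesday is April 10, 1996.
The following Monday is April 15, 1996.

April 8, 1996; April 10, 1996; April 15, 1996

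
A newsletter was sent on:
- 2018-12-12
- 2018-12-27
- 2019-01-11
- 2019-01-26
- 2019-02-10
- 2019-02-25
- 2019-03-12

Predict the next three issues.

2019-03-27, 2019-04-11, 2019-04-26

Every event comes 15 days after the last (15, 15, 15, 15, 15, 15).
2019-03-12 + 15 days = 2019-03-27.
2019-03-27 + 15 days = 2019-04-11.
2019-04-11 + 15 days = 2019-04-26.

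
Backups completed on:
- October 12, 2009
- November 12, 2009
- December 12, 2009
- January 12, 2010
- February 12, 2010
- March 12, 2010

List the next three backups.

April 12, 2010; May 12, 2010; June 12, 2010

Each date is the 12th; the gaps (31, 30, 31, 31, 28) track the month lengths.
The rule is the 12th of each month.
Next: April 2010 → April 12, 2010.
May 2010: May 12, 2010.
Next: June 2010 → June 12, 2010.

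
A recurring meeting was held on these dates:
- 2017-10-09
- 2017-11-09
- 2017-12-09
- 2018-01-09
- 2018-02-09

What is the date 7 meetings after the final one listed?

2018-09-09

Each date is the 9th; the gaps (31, 30, 31, 31) track the month lengths.
The rule is the 9th of each month.
March 2018: 2018-03-09.
Next: April 2018 → 2018-04-09.
Next: May 2018 → 2018-05-09.
Next: June 2018 → 2018-06-09.
July 2018: 2018-07-09.
Next: August 2018 → 2018-08-09.
Next: September 2018 → 2018-09-09.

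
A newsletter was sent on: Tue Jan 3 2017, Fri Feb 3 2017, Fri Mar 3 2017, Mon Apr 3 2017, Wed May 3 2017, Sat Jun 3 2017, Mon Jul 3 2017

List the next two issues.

Thu Aug 3 2017, Sun Sep 3 2017

Gaps: 31, 28, 31, 30, 31, 30 days — not constant. Every event is on the 3rd of the month.
Pattern: the 3rd of each month.
Next: August 2017 → Thu Aug 3 2017.
Next: September 2017 → Sun Sep 3 2017.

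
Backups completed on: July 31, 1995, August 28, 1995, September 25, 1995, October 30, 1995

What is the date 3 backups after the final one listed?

January 29, 1996

All Mondays; the gaps (28, 28, 35) vary with month length.
This is the last Monday of each month.
November 1995 ends with Monday November 27, 1995.
Last Monday of December 1995: December 25, 1995.
Last Monday of January 1996: January 29, 1996.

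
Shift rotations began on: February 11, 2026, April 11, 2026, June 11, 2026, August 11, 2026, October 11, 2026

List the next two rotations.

December 11, 2026; February 11, 2027

The day-of-month is always 11 (59, 61, 61, 61 days between events).
So this recurs on the 11th of every 2 months.
December 2026: December 11, 2026.
February 2027: February 11, 2027.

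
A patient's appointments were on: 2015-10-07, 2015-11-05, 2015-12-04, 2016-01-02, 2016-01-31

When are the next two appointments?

2016-02-29, 2016-03-29

Gaps between consecutive events: 29, 29, 29, 29 days — a constant 29-day interval.
2016-01-31 + 29 days = 2016-02-29.
2016-02-29 + 29 days = 2016-03-29.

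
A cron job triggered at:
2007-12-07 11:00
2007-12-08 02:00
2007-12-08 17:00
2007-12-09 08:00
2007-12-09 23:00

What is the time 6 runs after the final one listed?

Gaps: 15, 15, 15, 15 hours — each event is 15 hours after the previous one.
2007-12-09 23:00 + 15 h = 2007-12-10 14:00.
2007-12-10 14:00 + 15 h = 2007-12-11 05:00.
2007-12-11 05:00 + 15 h = 2007-12-11 20:00.
2007-12-11 20:00 + 15 h = 2007-12-12 11:00.
2007-12-12 11:00 + 15 h = 2007-12-13 02:00.
2007-12-13 02:00 + 15 h = 2007-12-13 17:00.

2007-12-13 17:00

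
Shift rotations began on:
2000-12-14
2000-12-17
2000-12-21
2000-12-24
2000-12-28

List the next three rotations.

2000-12-31, 2001-01-04, 2001-01-07

Every event lands on a Thursday or Sunday (gaps cycle 3, 4, 3, 4).
So the schedule is: every Thursday and Sunday.
The following Sunday is 2000-12-31.
The following Thursday is 2001-01-04.
The following Sunday is 2001-01-07.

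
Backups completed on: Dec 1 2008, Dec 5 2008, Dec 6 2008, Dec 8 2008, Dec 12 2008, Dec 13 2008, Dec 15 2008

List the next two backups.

Dec 19 2008, Dec 20 2008

Gaps: 4, 1, 2, 4, 1, 2 days — not constant, but cyclic with period 3.
The events fall on every Monday, Friday and Saturday.
The following Friday is Dec 19 2008.
The following Saturday is Dec 20 2008.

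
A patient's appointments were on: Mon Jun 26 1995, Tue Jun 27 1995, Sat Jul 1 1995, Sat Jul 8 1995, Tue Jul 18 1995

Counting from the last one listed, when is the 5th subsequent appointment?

Gaps: 1, 4, 7, 10 days — each gap is 3 larger than the previous one.
Next gap: 13 days. Tue Jul 18 1995 + 13 days = Mon Jul 31 1995.
Next gap: 16 days. Mon Jul 31 1995 + 16 days = Wed Aug 16 1995.
Next gap: 19 days. Wed Aug 16 1995 + 19 days = Mon Sep 4 1995.
Next gap: 22 days. Mon Sep 4 1995 + 22 days = Tue Sep 26 1995.
Next gap: 25 days. Tue Sep 26 1995 + 25 days = Sat Oct 21 1995.

Sat Oct 21 1995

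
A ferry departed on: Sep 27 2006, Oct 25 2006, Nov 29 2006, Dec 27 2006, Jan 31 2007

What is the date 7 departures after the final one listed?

Aug 29 2007

Every date is a Wednesday; gaps 28, 35, 28, 35 days.
Each is the last Wednesday of its month (at least one falls on the 29th or later, ruling out '4th Wednesday').
February 2007 ends with Wednesday Feb 28 2007.
Last Wednesday of March 2007: Mar 28 2007.
Last Wednesday of April 2007: Apr 25 2007.
May 2007 ends with Wednesday May 30 2007.
June 2007 ends with Wednesday Jun 27 2007.
July 2007 ends with Wednesday Jul 25 2007.
August 2007 ends with Wednesday Aug 29 2007.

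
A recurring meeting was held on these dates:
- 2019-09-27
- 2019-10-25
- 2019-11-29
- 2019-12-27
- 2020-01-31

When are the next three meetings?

These are Fridays with 28, 35, 28, 35-day gaps.
Each is the final Friday of its month — 2019-11-29 is past the 28th, so '4th Friday' doesn't fit.
Last Friday of February 2020: 2020-02-28.
Last Friday of March 2020: 2020-03-27.
April 2020 ends with Friday 2020-04-24.

2020-02-28, 2020-03-27, 2020-04-24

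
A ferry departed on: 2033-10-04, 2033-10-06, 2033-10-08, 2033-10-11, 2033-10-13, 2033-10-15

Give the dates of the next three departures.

The gap pattern 2, 2, 3, 2, 2 repeats every 3 events.
These are the Tuesdays, Thursdays and Saturdays of each week.
Next Tuesday: 2033-10-18.
The following Thursday is 2033-10-20.
The following Saturday is 2033-10-22.

2033-10-18, 2033-10-20, 2033-10-22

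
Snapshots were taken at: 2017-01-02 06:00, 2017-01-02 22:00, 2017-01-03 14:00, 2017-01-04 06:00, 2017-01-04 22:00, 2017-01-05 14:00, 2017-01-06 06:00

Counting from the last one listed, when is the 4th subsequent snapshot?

Spacing: 16, 16, 16, 16, 16, 16 h — constant 16 h.
2017-01-06 06:00 + 16 h = 2017-01-06 22:00.
2017-01-06 22:00 + 16 h = 2017-01-07 14:00.
2017-01-07 14:00 + 16 h = 2017-01-08 06:00.
2017-01-08 06:00 + 16 h = 2017-01-08 22:00.

2017-01-08 22:00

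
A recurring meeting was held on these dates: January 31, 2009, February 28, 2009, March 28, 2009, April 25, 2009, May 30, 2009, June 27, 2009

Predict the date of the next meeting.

July 25, 2009

Every date is a Saturday; gaps 28, 28, 28, 35, 28 days.
Each is the last Saturday of its month (at least one falls on the 29th or later, ruling out '4th Saturday').
Last Saturday of July 2009: July 25, 2009.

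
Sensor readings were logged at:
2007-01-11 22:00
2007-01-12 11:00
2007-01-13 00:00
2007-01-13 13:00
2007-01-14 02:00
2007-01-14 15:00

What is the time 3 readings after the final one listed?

2007-01-16 06:00

The interval is a steady 13 hours (13, 13, 13, 13, 13).
2007-01-14 15:00 + 13 h = 2007-01-15 04:00.
2007-01-15 04:00 + 13 h = 2007-01-15 17:00.
2007-01-15 17:00 + 13 h = 2007-01-16 06:00.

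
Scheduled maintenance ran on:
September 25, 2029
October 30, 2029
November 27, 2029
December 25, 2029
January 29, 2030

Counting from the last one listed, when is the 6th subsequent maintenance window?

July 30, 2030

Every date is a Tuesday; gaps 35, 28, 28, 35 days.
Each is the last Tuesday of its month (at least one falls on the 29th or later, ruling out '4th Tuesday').
February 2030 ends with Tuesday February 26, 2030.
Last Tuesday of March 2030: March 26, 2030.
Last Tuesday of April 2030: April 30, 2030.
May 2030 ends with Tuesday May 28, 2030.
Last Tuesday of June 2030: June 25, 2030.
Last Tuesday of July 2030: July 30, 2030.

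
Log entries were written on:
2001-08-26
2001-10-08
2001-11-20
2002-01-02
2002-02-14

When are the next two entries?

2002-03-29, 2002-05-11

Every event comes 43 days after the last (43, 43, 43, 43).
2002-02-14 + 43 days = 2002-03-29.
2002-03-29 + 43 days = 2002-05-11.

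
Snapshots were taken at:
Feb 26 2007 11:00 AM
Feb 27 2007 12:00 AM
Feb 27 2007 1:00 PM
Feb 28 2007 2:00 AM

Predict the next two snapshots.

The interval is a steady 13 hours (13, 13, 13).
Feb 28 2007 2:00 AM + 13 h = Feb 28 2007 3:00 PM.
Feb 28 2007 3:00 PM + 13 h = Mar 1 2007 4:00 AM.

Feb 28 2007 3:00 PM, Mar 1 2007 4:00 AM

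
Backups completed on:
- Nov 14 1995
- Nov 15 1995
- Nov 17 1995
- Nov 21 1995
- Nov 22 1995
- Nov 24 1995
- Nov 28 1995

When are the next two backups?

Every event lands on a Tuesday or Wednesday or Friday (gaps cycle 1, 2, 4, 1, 2, 4).
So the schedule is: every Tuesday, Wednesday and Friday.
Next Wednesday: Nov 29 1995.
The following Friday is Dec 1 1995.

Nov 29 1995, Dec 1 1995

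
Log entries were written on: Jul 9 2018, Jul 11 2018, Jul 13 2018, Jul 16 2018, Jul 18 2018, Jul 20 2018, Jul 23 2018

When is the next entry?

Gaps: 2, 2, 3, 2, 2, 3 days — not constant, but cyclic with period 3.
The events fall on every Monday, Wednesday and Friday.
The following Wednesday is Jul 25 2018.

Jul 25 2018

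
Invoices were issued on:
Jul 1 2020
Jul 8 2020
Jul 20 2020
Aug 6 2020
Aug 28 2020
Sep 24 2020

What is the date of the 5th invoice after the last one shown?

Intervals are 7, 12, 17, 22, 27 days — an arithmetic progression with common difference 5.
Next gap: 32 days. Sep 24 2020 + 32 days = Oct 26 2020.
Next gap: 37 days. Oct 26 2020 + 37 days = Dec 2 2020.
Next gap: 42 days. Dec 2 2020 + 42 days = Jan 13 2021.
Next gap: 47 days. Jan 13 2021 + 47 days = Mar 1 2021.
Next gap: 52 days. Mar 1 2021 + 52 days = Apr 22 2021.

Apr 22 2021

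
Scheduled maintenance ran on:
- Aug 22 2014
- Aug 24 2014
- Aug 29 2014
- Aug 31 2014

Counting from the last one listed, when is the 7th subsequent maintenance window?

Every event lands on a Friday or Sunday (gaps cycle 2, 5, 2).
So the schedule is: every Friday and Sunday.
Next Friday: Sep 5 2014.
The following Sunday is Sep 7 2014.
Next Friday: Sep 12 2014.
The following Sunday is Sep 14 2014.
The following Friday is Sep 19 2014.
Next Sunday: Sep 21 2014.
Next Friday: Sep 26 2014.

Sep 26 2014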